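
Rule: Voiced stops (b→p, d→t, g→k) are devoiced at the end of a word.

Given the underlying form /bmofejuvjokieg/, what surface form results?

bmofejuvjokiek

Scanning /bmofejuvjokieg/: /b/ at position 1 is not in the conditioning environment; /g/ is a voiced stop in word-final position, so it devoices to [k].
Result: [bmofejuvjokiek].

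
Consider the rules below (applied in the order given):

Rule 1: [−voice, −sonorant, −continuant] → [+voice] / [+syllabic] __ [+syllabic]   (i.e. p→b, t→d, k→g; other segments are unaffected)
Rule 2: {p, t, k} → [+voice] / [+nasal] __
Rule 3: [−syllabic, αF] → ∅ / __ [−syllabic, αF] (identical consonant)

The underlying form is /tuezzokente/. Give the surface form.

tuezogende

Rule 1 (intervocalic voicing): /k/ is a voiceless stop between vowels /o/ and /e/, so it voices to [g]. /tuezzokente/ → tuezzogente.
Rule 2 (post-nasal voicing): /t/ is a voiceless stop immediately after the nasal /n/, so it voices to [d]. /tuezzogente/ → tuezzogende.
Rule 3 (degemination): /zz/ is a geminate; the first /z/ deletes. /tuezzogende/ → tuezogende.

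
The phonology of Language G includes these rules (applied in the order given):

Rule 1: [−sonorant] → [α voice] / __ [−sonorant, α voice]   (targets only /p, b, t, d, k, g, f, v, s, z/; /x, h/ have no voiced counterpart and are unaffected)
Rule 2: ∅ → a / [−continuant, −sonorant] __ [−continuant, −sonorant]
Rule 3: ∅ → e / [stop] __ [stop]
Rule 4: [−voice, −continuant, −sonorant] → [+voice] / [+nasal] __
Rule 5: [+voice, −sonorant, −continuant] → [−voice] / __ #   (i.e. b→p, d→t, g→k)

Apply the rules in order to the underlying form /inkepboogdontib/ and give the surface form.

Rule 1 (regressive voicing assimilation): /p/ precedes the voiced obstruent /b/, so it voices to [b] by assimilation. /inkepboogdontib/ → inkebboogdontib.
Rule 2 (stop-cluster a-epenthesis): /b/ and /b/ form a stop–stop cluster, so [a] is inserted between them. /g/ and /d/ form a stop–stop cluster, so [a] is inserted between them. /inkebboogdontib/ → inkebaboogadontib.
Rule 3 (stop-cluster e-epenthesis): no segment meets the environment; /inkebaboogadontib/ is unchanged.
Rule 4 (post-nasal voicing): /k/ is a voiceless stop immediately after the nasal /n/, so it voices to [g]. /t/ is a voiceless stop immediately after the nasal /n/, so it voices to [d]. /inkebaboogadontib/ → ingebaboogadondib.
Rule 5 (final devoicing): /b/ is a voiced stop in word-final position, so it devoices to [p]. /ingebaboogadondib/ → ingebaboogadondip.

ingebaboogadondip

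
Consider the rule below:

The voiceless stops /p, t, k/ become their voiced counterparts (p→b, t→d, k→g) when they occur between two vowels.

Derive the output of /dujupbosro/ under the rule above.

No segment of /dujupbosro/ meets the structural description of the rule, so the form surfaces unchanged.

dujupbosro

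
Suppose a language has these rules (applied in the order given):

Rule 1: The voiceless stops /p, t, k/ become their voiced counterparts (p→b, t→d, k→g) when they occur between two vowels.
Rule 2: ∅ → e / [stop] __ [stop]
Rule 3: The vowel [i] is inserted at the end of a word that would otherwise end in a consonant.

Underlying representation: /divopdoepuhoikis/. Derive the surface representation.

divopedoebuhoigisi

Rule 1 (intervocalic voicing): /p/ is a voiceless stop between vowels /e/ and /u/, so it voices to [b]. /k/ is a voiceless stop between vowels /i/ and /i/, so it voices to [g]. /divopdoepuhoikis/ → divopdoebuhoigis.
Rule 2 (stop-cluster e-epenthesis): /p/ and /d/ form a stop–stop cluster, so [e] is inserted between them. /divopdoebuhoigis/ → divopedoebuhoigis.
Rule 3 (final i-epenthesis): the form ends in the consonant /s/, so [i] is inserted word-finally. /divopedoebuhoigis/ → divopedoebuhoigisi.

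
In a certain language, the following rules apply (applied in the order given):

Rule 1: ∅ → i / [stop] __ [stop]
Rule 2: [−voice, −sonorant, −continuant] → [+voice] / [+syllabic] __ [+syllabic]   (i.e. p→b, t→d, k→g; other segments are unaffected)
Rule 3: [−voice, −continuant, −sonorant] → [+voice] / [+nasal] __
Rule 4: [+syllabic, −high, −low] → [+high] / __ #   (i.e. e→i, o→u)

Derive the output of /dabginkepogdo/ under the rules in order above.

Rule 1 (stop-cluster i-epenthesis): /b/ and /g/ form a stop–stop cluster, so [i] is inserted between them. /g/ and /d/ form a stop–stop cluster, so [i] is inserted between them. /dabginkepogdo/ → dabiginkepogido.
Rule 2 (intervocalic voicing): /p/ is a voiceless stop between vowels /e/ and /o/, so it voices to [b]. /dabiginkepogido/ → dabiginkebogido.
Rule 3 (post-nasal voicing): /k/ is a voiceless stop immediately after the nasal /n/, so it voices to [g]. /dabiginkebogido/ → dabigingebogido.
Rule 4 (final vowel raising): /o/ is a mid vowel in word-final position, so it raises to [u]. /dabigingebogido/ → dabigingebogidu.

dabigingebogidu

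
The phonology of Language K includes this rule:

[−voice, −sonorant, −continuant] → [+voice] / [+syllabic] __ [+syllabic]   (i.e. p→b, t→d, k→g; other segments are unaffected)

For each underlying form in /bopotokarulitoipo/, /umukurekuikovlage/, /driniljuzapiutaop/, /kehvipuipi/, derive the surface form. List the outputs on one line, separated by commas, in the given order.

bobodogarulidoibo, umugureguigovlage, driniljuzabiudaop, kehvibuibi

/bopotokarulitoipo/: /p/ is a voiceless stop between vowels /o/ and /o/, so it voices to [b]. /t/ is a voiceless stop between vowels /o/ and /o/, so it voices to [d]. /k/ is a voiceless stop between vowels /o/ and /a/, so it voices to [g]. /t/ is a voiceless stop between vowels /i/ and /o/, so it voices to [d]. /p/ is a voiceless stop between vowels /i/ and /o/, so it voices to [b]. → [bobodogarulidoibo].
/umukurekuikovlage/: /k/ is a voiceless stop between vowels /u/ and /u/, so it voices to [g]. /k/ is a voiceless stop between vowels /e/ and /u/, so it voices to [g]. /k/ is a voiceless stop between vowels /i/ and /o/, so it voices to [g]. → [umugureguigovlage].
/driniljuzapiutaop/: /p/ is a voiceless stop between vowels /a/ and /i/, so it voices to [b]. /t/ is a voiceless stop between vowels /u/ and /a/, so it voices to [d]. → [driniljuzabiudaop].
/kehvipuipi/: /p/ is a voiceless stop between vowels /i/ and /u/, so it voices to [b]. /p/ is a voiceless stop between vowels /i/ and /i/, so it voices to [b]. → [kehvibuibi].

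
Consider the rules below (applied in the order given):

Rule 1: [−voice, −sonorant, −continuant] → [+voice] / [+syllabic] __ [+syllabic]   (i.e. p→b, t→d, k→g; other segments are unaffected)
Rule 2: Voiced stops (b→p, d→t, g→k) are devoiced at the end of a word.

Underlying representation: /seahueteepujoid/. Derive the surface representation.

seahuedeebujoit

Rule 1 (intervocalic voicing): /t/ is a voiceless stop between vowels /e/ and /e/, so it voices to [d]. /p/ is a voiceless stop between vowels /e/ and /u/, so it voices to [b]. /seahueteepujoid/ → seahuedeebujoid.
Rule 2 (final devoicing): /d/ is a voiced stop in word-final position, so it devoices to [t]. /seahuedeebujoid/ → seahuedeebujoit.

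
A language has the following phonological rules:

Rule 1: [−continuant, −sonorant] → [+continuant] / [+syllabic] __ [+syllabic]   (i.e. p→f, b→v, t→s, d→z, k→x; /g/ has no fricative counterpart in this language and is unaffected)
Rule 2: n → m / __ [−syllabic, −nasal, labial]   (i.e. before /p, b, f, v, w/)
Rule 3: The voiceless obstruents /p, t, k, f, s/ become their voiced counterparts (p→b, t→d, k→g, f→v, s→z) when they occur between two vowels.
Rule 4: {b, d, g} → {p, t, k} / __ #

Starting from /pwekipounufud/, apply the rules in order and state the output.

Rule 1 (intervocalic spirantization): /k/ is a stop between vowels /e/ and /i/, so it spirantizes to the fricative [x]. /p/ is a stop between vowels /i/ and /o/, so it spirantizes to the fricative [f]. /pwekipounufud/ → pwexifounufud.
Rule 2 (nasal place assimilation): no segment meets the environment; /pwexifounufud/ is unchanged.
Rule 3 (intervocalic voicing): /f/ is a voiceless obstruent between vowels /i/ and /o/, so it voices to [v]. /f/ is a voiceless obstruent between vowels /u/ and /u/, so it voices to [v]. /pwexifounufud/ → pwexivounuvud.
Rule 4 (final devoicing): /d/ is a voiced stop in word-final position, so it devoices to [t]. /pwexivounuvud/ → pwexivounuvut.

pwexivounuvut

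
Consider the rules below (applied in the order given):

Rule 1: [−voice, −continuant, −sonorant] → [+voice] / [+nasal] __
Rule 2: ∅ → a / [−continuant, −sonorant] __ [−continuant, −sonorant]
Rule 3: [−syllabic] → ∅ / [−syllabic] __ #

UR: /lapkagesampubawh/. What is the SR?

Rule 1 (post-nasal voicing): /p/ is a voiceless stop immediately after the nasal /m/, so it voices to [b]. /lapkagesampubawh/ → lapkagesambubawh.
Rule 2 (stop-cluster a-epenthesis): /p/ and /k/ form a stop–stop cluster, so [a] is inserted between them. /lapkagesambubawh/ → lapakagesambubawh.
Rule 3 (final cluster simplification): /h/ is the second consonant of a word-final cluster /wh/, so it deletes. /lapakagesambubawh/ → lapakagesambubaw.

lapakagesambubaw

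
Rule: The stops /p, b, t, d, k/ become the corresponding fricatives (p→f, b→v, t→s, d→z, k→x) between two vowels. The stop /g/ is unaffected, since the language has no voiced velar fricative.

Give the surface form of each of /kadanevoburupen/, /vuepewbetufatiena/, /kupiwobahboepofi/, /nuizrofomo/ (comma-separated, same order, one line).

/kadanevoburupen/: /d/ is a stop between vowels /a/ and /a/, so it spirantizes to the fricative [z]. /b/ is a stop between vowels /o/ and /u/, so it spirantizes to the fricative [v]. /p/ is a stop between vowels /u/ and /e/, so it spirantizes to the fricative [f]. → [kazanevovurufen].
/vuepewbetufatiena/: /p/ is a stop between vowels /e/ and /e/, so it spirantizes to the fricative [f]. /t/ is a stop between vowels /e/ and /u/, so it spirantizes to the fricative [s]. /t/ is a stop between vowels /a/ and /i/, so it spirantizes to the fricative [s]. → [vuefewbesufasiena].
/kupiwobahboepofi/: /p/ is a stop between vowels /u/ and /i/, so it spirantizes to the fricative [f]. /b/ is a stop between vowels /o/ and /a/, so it spirantizes to the fricative [v]. /p/ is a stop between vowels /e/ and /o/, so it spirantizes to the fricative [f]. → [kufiwovahboefofi].
/nuizrofomo/: the rule's environment is not met; surfaces unchanged as [nuizrofomo].

kazanevovurufen, vuefewbesufasiena, kufiwovahboefofi, nuizrofomo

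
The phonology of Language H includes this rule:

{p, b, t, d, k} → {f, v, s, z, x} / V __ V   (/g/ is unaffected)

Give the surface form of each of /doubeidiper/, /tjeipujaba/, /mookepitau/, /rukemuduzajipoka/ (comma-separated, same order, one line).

douveizifer, tjeifujava, mooxefisau, ruxemuzuzajifoxa

/doubeidiper/: /b/ is a stop between vowels /u/ and /e/, so it spirantizes to the fricative [v]. /d/ is a stop between vowels /i/ and /i/, so it spirantizes to the fricative [z]. /p/ is a stop between vowels /i/ and /e/, so it spirantizes to the fricative [f]. → [douveizifer].
/tjeipujaba/: /p/ is a stop between vowels /i/ and /u/, so it spirantizes to the fricative [f]. /b/ is a stop between vowels /a/ and /a/, so it spirantizes to the fricative [v]. → [tjeifujava].
/mookepitau/: /k/ is a stop between vowels /o/ and /e/, so it spirantizes to the fricative [x]. /p/ is a stop between vowels /e/ and /i/, so it spirantizes to the fricative [f]. /t/ is a stop between vowels /i/ and /a/, so it spirantizes to the fricative [s]. → [mooxefisau].
/rukemuduzajipoka/: /k/ is a stop between vowels /u/ and /e/, so it spirantizes to the fricative [x]. /d/ is a stop between vowels /u/ and /u/, so it spirantizes to the fricative [z]. /p/ is a stop between vowels /i/ and /o/, so it spirantizes to the fricative [f]. /k/ is a stop between vowels /o/ and /a/, so it spirantizes to the fricative [x]. → [ruxemuzuzajifoxa].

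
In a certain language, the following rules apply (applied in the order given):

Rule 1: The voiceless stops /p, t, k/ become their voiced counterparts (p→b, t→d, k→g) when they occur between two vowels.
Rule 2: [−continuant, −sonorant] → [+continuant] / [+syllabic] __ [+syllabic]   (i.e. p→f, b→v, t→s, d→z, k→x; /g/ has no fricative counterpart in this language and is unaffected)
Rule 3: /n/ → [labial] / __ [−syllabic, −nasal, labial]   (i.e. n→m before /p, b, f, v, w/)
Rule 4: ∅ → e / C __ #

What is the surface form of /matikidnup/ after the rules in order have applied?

Rule 1 (intervocalic voicing): /t/ is a voiceless stop between vowels /a/ and /i/, so it voices to [d]. /k/ is a voiceless stop between vowels /i/ and /i/, so it voices to [g]. /matikidnup/ → madigidnup.
Rule 2 (intervocalic spirantization): /d/ is a stop between vowels /a/ and /i/, so it spirantizes to the fricative [z]. /madigidnup/ → mazigidnup.
Rule 3 (nasal place assimilation): no segment meets the environment; /mazigidnup/ is unchanged.
Rule 4 (final e-epenthesis): the form ends in the consonant /p/, so [e] is inserted word-finally. /mazigidnup/ → mazigidnupe.

mazigidnupe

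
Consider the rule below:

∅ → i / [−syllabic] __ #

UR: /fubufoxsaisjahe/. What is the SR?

fubufoxsaisjahe

No segment of /fubufoxsaisjahe/ meets the structural description of the rule, so the form surfaces unchanged.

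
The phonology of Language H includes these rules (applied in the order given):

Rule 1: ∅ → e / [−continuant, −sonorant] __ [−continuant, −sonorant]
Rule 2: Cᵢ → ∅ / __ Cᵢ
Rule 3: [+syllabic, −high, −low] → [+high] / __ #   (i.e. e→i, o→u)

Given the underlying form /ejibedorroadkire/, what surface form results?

ejibedoroadekiri

Rule 1 (stop-cluster e-epenthesis): /d/ and /k/ form a stop–stop cluster, so [e] is inserted between them. /ejibedorroadkire/ → ejibedorroadekire.
Rule 2 (degemination): /rr/ is a geminate; the first /r/ deletes. /ejibedorroadekire/ → ejibedoroadekire.
Rule 3 (final vowel raising): /e/ is a mid vowel in word-final position, so it raises to [i]. /ejibedoroadekire/ → ejibedoroadekiri.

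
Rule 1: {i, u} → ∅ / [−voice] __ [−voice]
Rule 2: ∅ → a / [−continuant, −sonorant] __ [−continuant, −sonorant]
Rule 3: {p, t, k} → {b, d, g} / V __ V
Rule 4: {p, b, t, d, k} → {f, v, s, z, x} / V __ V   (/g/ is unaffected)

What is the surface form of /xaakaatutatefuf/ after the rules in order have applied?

Rule 1 (high vowel syncope): /u/ is a high vowel flanked by voiceless consonants /t/ and /t/, so it deletes. /u/ is a high vowel flanked by voiceless consonants /f/ and /f/, so it deletes. /xaakaatutatefuf/ → xaakaattateff.
Rule 2 (stop-cluster a-epenthesis): /t/ and /t/ form a stop–stop cluster, so [a] is inserted between them. /xaakaattateff/ → xaakaatatateff.
Rule 3 (intervocalic voicing): /k/ is a voiceless stop between vowels /a/ and /a/, so it voices to [g]. /t/ is a voiceless stop between vowels /a/ and /a/, so it voices to [d]. /t/ is a voiceless stop between vowels /a/ and /a/, so it voices to [d]. /t/ is a voiceless stop between vowels /a/ and /e/, so it voices to [d]. /xaakaatatateff/ → xaagaadadadeff.
Rule 4 (intervocalic spirantization): /d/ is a stop between vowels /a/ and /a/, so it spirantizes to the fricative [z]. /d/ is a stop between vowels /a/ and /a/, so it spirantizes to the fricative [z]. /d/ is a stop between vowels /a/ and /e/, so it spirantizes to the fricative [z]. /xaagaadadadeff/ → xaagaazazazeff.

xaagaazazazeff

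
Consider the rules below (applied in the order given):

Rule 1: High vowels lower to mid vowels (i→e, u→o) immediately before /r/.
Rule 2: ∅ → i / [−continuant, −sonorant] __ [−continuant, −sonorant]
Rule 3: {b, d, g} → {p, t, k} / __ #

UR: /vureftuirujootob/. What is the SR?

Rule 1 (pre-rhotic lowering): /u/ is a high vowel immediately before /r/, so it lowers to [o]. /i/ is a high vowel immediately before /r/, so it lowers to [e]. /vureftuirujootob/ → voreftuerujootob.
Rule 2 (stop-cluster i-epenthesis): no segment meets the environment; /voreftuerujootob/ is unchanged.
Rule 3 (final devoicing): /b/ is a voiced stop in word-final position, so it devoices to [p]. /voreftuerujootob/ → voreftuerujootop.

voreftuerujootop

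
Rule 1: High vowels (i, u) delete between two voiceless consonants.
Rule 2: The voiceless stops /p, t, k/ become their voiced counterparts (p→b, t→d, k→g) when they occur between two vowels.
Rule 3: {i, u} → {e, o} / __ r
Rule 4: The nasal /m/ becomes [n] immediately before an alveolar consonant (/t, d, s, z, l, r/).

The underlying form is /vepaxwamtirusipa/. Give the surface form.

Rule 1 (high vowel syncope): /i/ is a high vowel flanked by voiceless consonants /s/ and /p/, so it deletes. /vepaxwamtirusipa/ → vepaxwamtiruspa.
Rule 2 (intervocalic voicing): /p/ is a voiceless stop between vowels /e/ and /a/, so it voices to [b]. /vepaxwamtiruspa/ → vebaxwamtiruspa.
Rule 3 (pre-rhotic lowering): /i/ is a high vowel immediately before /r/, so it lowers to [e]. /vebaxwamtiruspa/ → vebaxwamteruspa.
Rule 4 (nasal place assimilation): /m/ precedes the alveolar consonant /t/, so it assimilates in place to [n]. /vebaxwamteruspa/ → vebaxwanteruspa.

vebaxwanteruspa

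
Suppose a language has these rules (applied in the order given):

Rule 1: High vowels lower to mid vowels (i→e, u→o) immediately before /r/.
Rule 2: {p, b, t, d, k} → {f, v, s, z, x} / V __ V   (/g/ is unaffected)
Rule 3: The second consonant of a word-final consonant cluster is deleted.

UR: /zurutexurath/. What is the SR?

Rule 1 (pre-rhotic lowering): /u/ is a high vowel immediately before /r/, so it lowers to [o]. /u/ is a high vowel immediately before /r/, so it lowers to [o]. /zurutexurath/ → zorutexorath.
Rule 2 (intervocalic spirantization): /t/ is a stop between vowels /u/ and /e/, so it spirantizes to the fricative [s]. /zorutexorath/ → zorusexorath.
Rule 3 (final cluster simplification): /h/ is the second consonant of a word-final cluster /th/, so it deletes. /zorusexorath/ → zorusexorat.

zorusexorat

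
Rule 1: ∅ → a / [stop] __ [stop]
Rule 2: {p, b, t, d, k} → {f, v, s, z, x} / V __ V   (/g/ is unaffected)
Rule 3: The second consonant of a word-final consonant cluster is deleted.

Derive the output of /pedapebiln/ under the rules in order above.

pezafevil

Rule 1 (stop-cluster a-epenthesis): no segment meets the environment; /pedapebiln/ is unchanged.
Rule 2 (intervocalic spirantization): /d/ is a stop between vowels /e/ and /a/, so it spirantizes to the fricative [z]. /p/ is a stop between vowels /a/ and /e/, so it spirantizes to the fricative [f]. /b/ is a stop between vowels /e/ and /i/, so it spirantizes to the fricative [v]. /pedapebiln/ → pezafeviln.
Rule 3 (final cluster simplification): /n/ is the second consonant of a word-final cluster /ln/, so it deletes. /pezafeviln/ → pezafevil.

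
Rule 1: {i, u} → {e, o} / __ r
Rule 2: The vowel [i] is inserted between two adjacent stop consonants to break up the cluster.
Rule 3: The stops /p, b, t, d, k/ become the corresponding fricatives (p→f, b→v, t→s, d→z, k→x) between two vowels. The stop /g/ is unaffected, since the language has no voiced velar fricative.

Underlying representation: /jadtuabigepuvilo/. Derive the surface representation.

jazisuavigefuvilo

Rule 1 (pre-rhotic lowering): no segment meets the environment; /jadtuabigepuvilo/ is unchanged.
Rule 2 (stop-cluster i-epenthesis): /d/ and /t/ form a stop–stop cluster, so [i] is inserted between them. /jadtuabigepuvilo/ → jadituabigepuvilo.
Rule 3 (intervocalic spirantization): /d/ is a stop between vowels /a/ and /i/, so it spirantizes to the fricative [z]. /t/ is a stop between vowels /i/ and /u/, so it spirantizes to the fricative [s]. /b/ is a stop between vowels /a/ and /i/, so it spirantizes to the fricative [v]. /p/ is a stop between vowels /e/ and /u/, so it spirantizes to the fricative [f]. /jadituabigepuvilo/ → jazisuavigefuvilo.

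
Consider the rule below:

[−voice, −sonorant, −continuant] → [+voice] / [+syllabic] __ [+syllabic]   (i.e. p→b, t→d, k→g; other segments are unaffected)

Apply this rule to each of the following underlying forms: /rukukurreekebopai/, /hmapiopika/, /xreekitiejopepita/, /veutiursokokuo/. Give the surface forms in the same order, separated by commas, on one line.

rugugurreegebobai, hmabiobiga, xreegidiejobebida, veudiursogoguo

/rukukurreekebopai/: /k/ is a voiceless stop between vowels /u/ and /u/, so it voices to [g]. /k/ is a voiceless stop between vowels /u/ and /u/, so it voices to [g]. /k/ is a voiceless stop between vowels /e/ and /e/, so it voices to [g]. /p/ is a voiceless stop between vowels /o/ and /a/, so it voices to [b]. → [rugugurreegebobai].
/hmapiopika/: /p/ is a voiceless stop between vowels /a/ and /i/, so it voices to [b]. /p/ is a voiceless stop between vowels /o/ and /i/, so it voices to [b]. /k/ is a voiceless stop between vowels /i/ and /a/, so it voices to [g]. → [hmabiobiga].
/xreekitiejopepita/: /k/ is a voiceless stop between vowels /e/ and /i/, so it voices to [g]. /t/ is a voiceless stop between vowels /i/ and /i/, so it voices to [d]. /p/ is a voiceless stop between vowels /o/ and /e/, so it voices to [b]. /p/ is a voiceless stop between vowels /e/ and /i/, so it voices to [b]. /t/ is a voiceless stop between vowels /i/ and /a/, so it voices to [d]. → [xreegidiejobebida].
/veutiursokokuo/: /t/ is a voiceless stop between vowels /u/ and /i/, so it voices to [d]. /k/ is a voiceless stop between vowels /o/ and /o/, so it voices to [g]. /k/ is a voiceless stop between vowels /o/ and /u/, so it voices to [g]. → [veudiursogoguo].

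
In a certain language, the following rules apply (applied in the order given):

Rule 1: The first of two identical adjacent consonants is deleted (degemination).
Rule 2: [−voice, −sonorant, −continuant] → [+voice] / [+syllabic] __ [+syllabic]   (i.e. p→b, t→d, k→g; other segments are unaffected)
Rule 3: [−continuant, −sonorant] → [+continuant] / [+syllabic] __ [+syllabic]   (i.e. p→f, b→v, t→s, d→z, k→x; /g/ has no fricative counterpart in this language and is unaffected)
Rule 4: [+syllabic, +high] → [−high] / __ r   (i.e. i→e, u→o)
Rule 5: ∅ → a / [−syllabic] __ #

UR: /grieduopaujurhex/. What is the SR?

Rule 1 (degemination): no segment meets the environment; /grieduopaujurhex/ is unchanged.
Rule 2 (intervocalic voicing): /p/ is a voiceless stop between vowels /o/ and /a/, so it voices to [b]. /grieduopaujurhex/ → grieduobaujurhex.
Rule 3 (intervocalic spirantization): /d/ is a stop between vowels /e/ and /u/, so it spirantizes to the fricative [z]. /b/ is a stop between vowels /o/ and /a/, so it spirantizes to the fricative [v]. /grieduobaujurhex/ → griezuovaujurhex.
Rule 4 (pre-rhotic lowering): /u/ is a high vowel immediately before /r/, so it lowers to [o]. /griezuovaujurhex/ → griezuovaujorhex.
Rule 5 (final a-epenthesis): the form ends in the consonant /x/, so [a] is inserted word-finally. /griezuovaujorhex/ → griezuovaujorhexa.

griezuovaujorhexa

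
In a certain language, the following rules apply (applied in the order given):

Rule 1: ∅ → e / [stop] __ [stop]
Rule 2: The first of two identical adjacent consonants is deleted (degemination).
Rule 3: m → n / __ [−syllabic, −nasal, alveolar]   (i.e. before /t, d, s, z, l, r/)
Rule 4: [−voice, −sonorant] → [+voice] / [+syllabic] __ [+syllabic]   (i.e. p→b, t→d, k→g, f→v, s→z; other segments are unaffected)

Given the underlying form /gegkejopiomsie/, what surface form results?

gegegejobionsie

Rule 1 (stop-cluster e-epenthesis): /g/ and /k/ form a stop–stop cluster, so [e] is inserted between them. /gegkejopiomsie/ → gegekejopiomsie.
Rule 2 (degemination): no segment meets the environment; /gegekejopiomsie/ is unchanged.
Rule 3 (nasal place assimilation): /m/ precedes the alveolar consonant /s/, so it assimilates in place to [n]. /gegekejopiomsie/ → gegekejopionsie.
Rule 4 (intervocalic voicing): /k/ is a voiceless obstruent between vowels /e/ and /e/, so it voices to [g]. /p/ is a voiceless obstruent between vowels /o/ and /i/, so it voices to [b]. /gegekejopionsie/ → gegegejobionsie.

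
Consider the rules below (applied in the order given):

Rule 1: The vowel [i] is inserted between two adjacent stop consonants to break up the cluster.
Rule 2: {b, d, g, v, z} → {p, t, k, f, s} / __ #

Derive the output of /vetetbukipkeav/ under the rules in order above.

vetetibukipikeaf

Rule 1 (stop-cluster i-epenthesis): /t/ and /b/ form a stop–stop cluster, so [i] is inserted between them. /p/ and /k/ form a stop–stop cluster, so [i] is inserted between them. /vetetbukipkeav/ → vetetibukipikeav.
Rule 2 (final devoicing): /v/ is a voiced obstruent in word-final position, so it devoices to [f]. /vetetibukipikeav/ → vetetibukipikeaf.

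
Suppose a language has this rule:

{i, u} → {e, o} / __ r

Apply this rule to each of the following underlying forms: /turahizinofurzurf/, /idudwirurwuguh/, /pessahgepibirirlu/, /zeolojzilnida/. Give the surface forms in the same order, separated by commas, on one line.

torahizinoforzorf, idudwerorwuguh, pessahgepibererlu, zeolojzilnida

/turahizinofurzurf/: /u/ is a high vowel immediately before /r/, so it lowers to [o]. /u/ is a high vowel immediately before /r/, so it lowers to [o]. /u/ is a high vowel immediately before /r/, so it lowers to [o]. → [torahizinoforzorf].
/idudwirurwuguh/: /i/ is a high vowel immediately before /r/, so it lowers to [e]. /u/ is a high vowel immediately before /r/, so it lowers to [o]. → [idudwerorwuguh].
/pessahgepibirirlu/: /i/ is a high vowel immediately before /r/, so it lowers to [e]. /i/ is a high vowel immediately before /r/, so it lowers to [e]. → [pessahgepibererlu].
/zeolojzilnida/: the rule's environment is not met; surfaces unchanged as [zeolojzilnida].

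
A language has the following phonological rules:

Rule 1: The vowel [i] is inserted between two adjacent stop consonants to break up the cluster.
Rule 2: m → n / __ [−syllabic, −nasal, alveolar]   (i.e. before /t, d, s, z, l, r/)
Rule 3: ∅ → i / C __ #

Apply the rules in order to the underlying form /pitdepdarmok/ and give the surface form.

pitidepidarmoki

Rule 1 (stop-cluster i-epenthesis): /t/ and /d/ form a stop–stop cluster, so [i] is inserted between them. /p/ and /d/ form a stop–stop cluster, so [i] is inserted between them. /pitdepdarmok/ → pitidepidarmok.
Rule 2 (nasal place assimilation): no segment meets the environment; /pitidepidarmok/ is unchanged.
Rule 3 (final i-epenthesis): the form ends in the consonant /k/, so [i] is inserted word-finally. /pitidepidarmok/ → pitidepidarmoki.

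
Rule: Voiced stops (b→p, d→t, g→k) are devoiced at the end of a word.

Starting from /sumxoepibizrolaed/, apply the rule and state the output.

sumxoepibizrolaet

Scanning /sumxoepibizrolaed/: /b/ at position 9 is not in the conditioning environment; /d/ is a voiced stop in word-final position, so it devoices to [t].
Result: [sumxoepibizrolaet].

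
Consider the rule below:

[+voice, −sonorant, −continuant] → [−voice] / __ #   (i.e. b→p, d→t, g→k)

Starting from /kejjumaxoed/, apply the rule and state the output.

kejjumaxoet

/d/ is a voiced stop in word-final position, so it devoices to [t].
Surface form: [kejjumaxoet].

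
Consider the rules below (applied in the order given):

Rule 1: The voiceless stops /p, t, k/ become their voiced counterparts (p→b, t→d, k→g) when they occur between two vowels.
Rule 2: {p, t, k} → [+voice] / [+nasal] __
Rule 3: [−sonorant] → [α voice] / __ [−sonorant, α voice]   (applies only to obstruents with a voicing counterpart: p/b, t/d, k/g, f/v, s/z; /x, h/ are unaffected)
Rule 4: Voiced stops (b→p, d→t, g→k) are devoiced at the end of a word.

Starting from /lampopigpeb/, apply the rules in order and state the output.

lambobikpep

Rule 1 (intervocalic voicing): /p/ is a voiceless stop between vowels /o/ and /i/, so it voices to [b]. /lampopigpeb/ → lampobigpeb.
Rule 2 (post-nasal voicing): /p/ is a voiceless stop immediately after the nasal /m/, so it voices to [b]. /lampobigpeb/ → lambobigpeb.
Rule 3 (regressive voicing assimilation): /g/ precedes the voiceless obstruent /p/, so it devoices to [k] by assimilation. /lambobigpeb/ → lambobikpeb.
Rule 4 (final devoicing): /b/ is a voiced stop in word-final position, so it devoices to [p]. /lambobikpeb/ → lambobikpep.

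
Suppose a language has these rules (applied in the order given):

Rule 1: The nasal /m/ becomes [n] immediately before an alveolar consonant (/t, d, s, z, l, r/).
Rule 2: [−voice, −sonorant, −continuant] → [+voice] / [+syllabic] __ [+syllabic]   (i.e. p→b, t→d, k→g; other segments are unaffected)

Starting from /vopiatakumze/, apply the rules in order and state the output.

vobiadagunze

Rule 1 (nasal place assimilation): /m/ precedes the alveolar consonant /z/, so it assimilates in place to [n]. /vopiatakumze/ → vopiatakunze.
Rule 2 (intervocalic voicing): /p/ is a voiceless stop between vowels /o/ and /i/, so it voices to [b]. /t/ is a voiceless stop between vowels /a/ and /a/, so it voices to [d]. /k/ is a voiceless stop between vowels /a/ and /u/, so it voices to [g]. /vopiatakunze/ → vobiadagunze.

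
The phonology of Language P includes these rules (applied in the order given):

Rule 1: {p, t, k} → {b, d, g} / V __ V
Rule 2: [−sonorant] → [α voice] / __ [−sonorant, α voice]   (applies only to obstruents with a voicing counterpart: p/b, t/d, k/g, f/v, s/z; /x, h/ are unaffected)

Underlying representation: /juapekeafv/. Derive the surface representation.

Rule 1 (intervocalic voicing): /p/ is a voiceless stop between vowels /a/ and /e/, so it voices to [b]. /k/ is a voiceless stop between vowels /e/ and /e/, so it voices to [g]. /juapekeafv/ → juabegeafv.
Rule 2 (regressive voicing assimilation): /f/ precedes the voiced obstruent /v/, so it voices to [v] by assimilation. /juabegeafv/ → juabegeavv.

juabegeavv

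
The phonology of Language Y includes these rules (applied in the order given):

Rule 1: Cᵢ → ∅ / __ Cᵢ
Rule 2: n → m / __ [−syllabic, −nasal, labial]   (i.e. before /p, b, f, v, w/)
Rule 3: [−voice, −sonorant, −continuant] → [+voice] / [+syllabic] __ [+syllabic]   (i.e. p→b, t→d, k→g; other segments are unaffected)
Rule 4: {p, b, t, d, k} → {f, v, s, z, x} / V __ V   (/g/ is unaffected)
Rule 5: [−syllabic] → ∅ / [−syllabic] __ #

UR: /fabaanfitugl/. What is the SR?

Rule 1 (degemination): no segment meets the environment; /fabaanfitugl/ is unchanged.
Rule 2 (nasal place assimilation): /n/ precedes the labial consonant /f/, so it assimilates in place to [m]. /fabaanfitugl/ → fabaamfitugl.
Rule 3 (intervocalic voicing): /t/ is a voiceless stop between vowels /i/ and /u/, so it voices to [d]. /fabaamfitugl/ → fabaamfidugl.
Rule 4 (intervocalic spirantization): /b/ is a stop between vowels /a/ and /a/, so it spirantizes to the fricative [v]. /d/ is a stop between vowels /i/ and /u/, so it spirantizes to the fricative [z]. /fabaamfidugl/ → favaamfizugl.
Rule 5 (final cluster simplification): /l/ is the second consonant of a word-final cluster /gl/, so it deletes. /favaamfizugl/ → favaamfizug.

favaamfizug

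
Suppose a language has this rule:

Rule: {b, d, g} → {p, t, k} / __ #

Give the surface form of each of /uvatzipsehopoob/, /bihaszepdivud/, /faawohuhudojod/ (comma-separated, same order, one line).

/uvatzipsehopoob/: /b/ is a voiced stop in word-final position, so it devoices to [p]. → [uvatzipsehopoop].
/bihaszepdivud/: /d/ is a voiced stop in word-final position, so it devoices to [t]. → [bihaszepdivut].
/faawohuhudojod/: /d/ is a voiced stop in word-final position, so it devoices to [t]. → [faawohuhudojot].

uvatzipsehopoop, bihaszepdivut, faawohuhudojot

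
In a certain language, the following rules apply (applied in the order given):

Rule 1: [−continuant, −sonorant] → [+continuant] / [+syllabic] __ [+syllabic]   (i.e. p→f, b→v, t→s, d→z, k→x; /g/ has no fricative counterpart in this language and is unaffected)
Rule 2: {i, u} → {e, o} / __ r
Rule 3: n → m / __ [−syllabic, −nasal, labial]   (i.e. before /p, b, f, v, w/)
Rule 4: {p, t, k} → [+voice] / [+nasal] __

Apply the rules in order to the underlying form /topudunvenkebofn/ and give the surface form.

tofuzumvengevofn

Rule 1 (intervocalic spirantization): /p/ is a stop between vowels /o/ and /u/, so it spirantizes to the fricative [f]. /d/ is a stop between vowels /u/ and /u/, so it spirantizes to the fricative [z]. /b/ is a stop between vowels /e/ and /o/, so it spirantizes to the fricative [v]. /topudunvenkebofn/ → tofuzunvenkevofn.
Rule 2 (pre-rhotic lowering): no segment meets the environment; /tofuzunvenkevofn/ is unchanged.
Rule 3 (nasal place assimilation): /n/ precedes the labial consonant /v/, so it assimilates in place to [m]. /tofuzunvenkevofn/ → tofuzumvenkevofn.
Rule 4 (post-nasal voicing): /k/ is a voiceless stop immediately after the nasal /n/, so it voices to [g]. /tofuzumvenkevofn/ → tofuzumvengevofn.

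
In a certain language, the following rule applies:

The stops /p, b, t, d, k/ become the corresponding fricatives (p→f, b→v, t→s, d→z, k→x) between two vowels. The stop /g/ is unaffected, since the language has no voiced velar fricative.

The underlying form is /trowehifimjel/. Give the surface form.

trowehifimjel

No segment of /trowehifimjel/ meets the structural description of the rule, so the form surfaces unchanged.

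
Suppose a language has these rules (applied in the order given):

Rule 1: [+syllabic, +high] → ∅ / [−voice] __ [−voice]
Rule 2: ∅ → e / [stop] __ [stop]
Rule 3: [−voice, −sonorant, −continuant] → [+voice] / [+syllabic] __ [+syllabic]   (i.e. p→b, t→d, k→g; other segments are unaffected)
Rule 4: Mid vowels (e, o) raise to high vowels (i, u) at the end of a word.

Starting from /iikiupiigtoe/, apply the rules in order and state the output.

Rule 1 (high vowel syncope): no segment meets the environment; /iikiupiigtoe/ is unchanged.
Rule 2 (stop-cluster e-epenthesis): /g/ and /t/ form a stop–stop cluster, so [e] is inserted between them. /iikiupiigtoe/ → iikiupiigetoe.
Rule 3 (intervocalic voicing): /k/ is a voiceless stop between vowels /i/ and /i/, so it voices to [g]. /p/ is a voiceless stop between vowels /u/ and /i/, so it voices to [b]. /t/ is a voiceless stop between vowels /e/ and /o/, so it voices to [d]. /iikiupiigetoe/ → iigiubiigedoe.
Rule 4 (final vowel raising): /e/ is a mid vowel in word-final position, so it raises to [i]. /iigiubiigedoe/ → iigiubiigedoi.

iigiubiigedoi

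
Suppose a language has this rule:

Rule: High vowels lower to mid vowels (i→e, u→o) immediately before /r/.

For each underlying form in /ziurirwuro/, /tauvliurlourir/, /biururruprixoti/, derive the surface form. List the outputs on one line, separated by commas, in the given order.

ziorerworo, tauvliorloorer, biororruprixoti

/ziurirwuro/: /u/ is a high vowel immediately before /r/, so it lowers to [o]. /i/ is a high vowel immediately before /r/, so it lowers to [e]. /u/ is a high vowel immediately before /r/, so it lowers to [o]. → [ziorerworo].
/tauvliurlourir/: /u/ is a high vowel immediately before /r/, so it lowers to [o]. /u/ is a high vowel immediately before /r/, so it lowers to [o]. /i/ is a high vowel immediately before /r/, so it lowers to [e]. → [tauvliorloorer].
/biururruprixoti/: /u/ is a high vowel immediately before /r/, so it lowers to [o]. /u/ is a high vowel immediately before /r/, so it lowers to [o]. → [biororruprixoti].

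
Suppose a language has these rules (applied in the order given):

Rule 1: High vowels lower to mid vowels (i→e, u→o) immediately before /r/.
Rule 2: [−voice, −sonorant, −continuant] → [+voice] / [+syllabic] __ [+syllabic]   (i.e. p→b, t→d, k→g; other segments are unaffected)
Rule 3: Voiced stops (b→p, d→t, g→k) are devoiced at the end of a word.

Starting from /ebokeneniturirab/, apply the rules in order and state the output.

ebogenenidorerap

Rule 1 (pre-rhotic lowering): /u/ is a high vowel immediately before /r/, so it lowers to [o]. /i/ is a high vowel immediately before /r/, so it lowers to [e]. /ebokeneniturirab/ → ebokenenitorerab.
Rule 2 (intervocalic voicing): /k/ is a voiceless stop between vowels /o/ and /e/, so it voices to [g]. /t/ is a voiceless stop between vowels /i/ and /o/, so it voices to [d]. /ebokenenitorerab/ → ebogenenidorerab.
Rule 3 (final devoicing): /b/ is a voiced stop in word-final position, so it devoices to [p]. /ebogenenidorerab/ → ebogenenidorerap.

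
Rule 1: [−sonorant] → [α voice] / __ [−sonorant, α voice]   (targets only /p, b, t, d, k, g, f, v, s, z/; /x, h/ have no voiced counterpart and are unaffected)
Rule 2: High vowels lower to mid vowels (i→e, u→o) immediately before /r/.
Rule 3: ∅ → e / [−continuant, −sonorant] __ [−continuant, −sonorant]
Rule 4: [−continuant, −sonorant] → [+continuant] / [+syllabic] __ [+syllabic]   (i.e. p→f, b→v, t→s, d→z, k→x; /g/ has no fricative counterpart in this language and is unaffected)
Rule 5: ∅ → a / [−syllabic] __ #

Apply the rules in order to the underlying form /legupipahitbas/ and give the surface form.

legufifahizevasa

Rule 1 (regressive voicing assimilation): /t/ precedes the voiced obstruent /b/, so it voices to [d] by assimilation. /legupipahitbas/ → legupipahidbas.
Rule 2 (pre-rhotic lowering): no segment meets the environment; /legupipahidbas/ is unchanged.
Rule 3 (stop-cluster e-epenthesis): /d/ and /b/ form a stop–stop cluster, so [e] is inserted between them. /legupipahidbas/ → legupipahidebas.
Rule 4 (intervocalic spirantization): /p/ is a stop between vowels /u/ and /i/, so it spirantizes to the fricative [f]. /p/ is a stop between vowels /i/ and /a/, so it spirantizes to the fricative [f]. /d/ is a stop between vowels /i/ and /e/, so it spirantizes to the fricative [z]. /b/ is a stop between vowels /e/ and /a/, so it spirantizes to the fricative [v]. /legupipahidebas/ → legufifahizevas.
Rule 5 (final a-epenthesis): the form ends in the consonant /s/, so [a] is inserted word-finally. /legufifahizevas/ → legufifahizevasa.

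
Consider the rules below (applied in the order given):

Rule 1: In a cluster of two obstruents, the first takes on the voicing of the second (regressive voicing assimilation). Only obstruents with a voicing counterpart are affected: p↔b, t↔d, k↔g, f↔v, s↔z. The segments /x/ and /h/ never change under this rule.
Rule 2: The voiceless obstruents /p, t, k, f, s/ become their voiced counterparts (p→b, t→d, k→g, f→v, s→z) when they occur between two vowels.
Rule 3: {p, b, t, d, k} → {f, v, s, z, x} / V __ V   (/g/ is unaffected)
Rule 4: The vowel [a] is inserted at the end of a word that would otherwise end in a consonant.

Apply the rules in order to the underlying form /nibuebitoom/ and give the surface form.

Rule 1 (regressive voicing assimilation): no segment meets the environment; /nibuebitoom/ is unchanged.
Rule 2 (intervocalic voicing): /t/ is a voiceless obstruent between vowels /i/ and /o/, so it voices to [d]. /nibuebitoom/ → nibuebidoom.
Rule 3 (intervocalic spirantization): /b/ is a stop between vowels /i/ and /u/, so it spirantizes to the fricative [v]. /b/ is a stop between vowels /e/ and /i/, so it spirantizes to the fricative [v]. /d/ is a stop between vowels /i/ and /o/, so it spirantizes to the fricative [z]. /nibuebidoom/ → nivuevizoom.
Rule 4 (final a-epenthesis): the form ends in the consonant /m/, so [a] is inserted word-finally. /nivuevizoom/ → nivuevizooma.

nivuevizooma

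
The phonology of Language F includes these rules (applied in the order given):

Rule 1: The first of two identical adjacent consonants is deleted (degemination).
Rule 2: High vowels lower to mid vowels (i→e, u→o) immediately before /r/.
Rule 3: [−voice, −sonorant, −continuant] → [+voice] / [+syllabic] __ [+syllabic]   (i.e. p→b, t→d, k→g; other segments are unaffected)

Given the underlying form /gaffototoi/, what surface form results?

Rule 1 (degemination): /ff/ is a geminate; the first /f/ deletes. /gaffototoi/ → gafototoi.
Rule 2 (pre-rhotic lowering): no segment meets the environment; /gafototoi/ is unchanged.
Rule 3 (intervocalic voicing): /t/ is a voiceless stop between vowels /o/ and /o/, so it voices to [d]. /t/ is a voiceless stop between vowels /o/ and /o/, so it voices to [d]. /gafototoi/ → gafododoi.

gafododoi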